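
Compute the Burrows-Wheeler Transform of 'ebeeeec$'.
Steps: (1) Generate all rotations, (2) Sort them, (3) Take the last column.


Rotations (sorted):
  0: $ebeeeec -> last char: c
  1: beeeec$e -> last char: e
  2: c$ebeeee -> last char: e
  3: ebeeeec$ -> last char: $
  4: ec$ebeee -> last char: e
  5: eec$ebee -> last char: e
  6: eeec$ebe -> last char: e
  7: eeeec$eb -> last char: b


BWT = cee$eeeb


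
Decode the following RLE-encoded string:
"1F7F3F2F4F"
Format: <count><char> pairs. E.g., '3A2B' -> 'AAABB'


Expanding each <count><char> pair:
  1F -> 'F'
  7F -> 'FFFFFFF'
  3F -> 'FFF'
  2F -> 'FF'
  4F -> 'FFFF'

Decoded = FFFFFFFFFFFFFFFFF


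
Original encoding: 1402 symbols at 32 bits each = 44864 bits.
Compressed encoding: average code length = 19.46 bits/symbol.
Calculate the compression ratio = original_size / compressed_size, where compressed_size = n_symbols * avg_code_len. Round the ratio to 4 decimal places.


original_size = n_symbols * orig_bits = 1402 * 32 = 44864 bits
compressed_size = n_symbols * avg_code_len = 1402 * 19.46 = 27282.92 bits
ratio = original_size / compressed_size = 44864 / 27282.92 = 1.6444

Compression ratio = 1.6444


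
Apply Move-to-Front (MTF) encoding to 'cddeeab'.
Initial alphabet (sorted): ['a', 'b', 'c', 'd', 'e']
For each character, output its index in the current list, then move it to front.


MTF encoding:
'c': index 2 in ['a', 'b', 'c', 'd', 'e'] -> ['c', 'a', 'b', 'd', 'e']
'd': index 3 in ['c', 'a', 'b', 'd', 'e'] -> ['d', 'c', 'a', 'b', 'e']
'd': index 0 in ['d', 'c', 'a', 'b', 'e'] -> ['d', 'c', 'a', 'b', 'e']
'e': index 4 in ['d', 'c', 'a', 'b', 'e'] -> ['e', 'd', 'c', 'a', 'b']
'e': index 0 in ['e', 'd', 'c', 'a', 'b'] -> ['e', 'd', 'c', 'a', 'b']
'a': index 3 in ['e', 'd', 'c', 'a', 'b'] -> ['a', 'e', 'd', 'c', 'b']
'b': index 4 in ['a', 'e', 'd', 'c', 'b'] -> ['b', 'a', 'e', 'd', 'c']


Output: [2, 3, 0, 4, 0, 3, 4]


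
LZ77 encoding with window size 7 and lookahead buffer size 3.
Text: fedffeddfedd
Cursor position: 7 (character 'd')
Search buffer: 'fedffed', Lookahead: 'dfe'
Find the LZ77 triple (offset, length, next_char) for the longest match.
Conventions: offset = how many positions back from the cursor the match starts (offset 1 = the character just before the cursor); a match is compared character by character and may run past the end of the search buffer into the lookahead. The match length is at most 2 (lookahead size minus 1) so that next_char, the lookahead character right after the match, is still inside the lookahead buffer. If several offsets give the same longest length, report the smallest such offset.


Try each offset into the search buffer:
  offset=1 (pos 6, char 'd'): match length 1
  offset=2 (pos 5, char 'e'): match length 0
  offset=3 (pos 4, char 'f'): match length 0
  offset=4 (pos 3, char 'f'): match length 0
  offset=5 (pos 2, char 'd'): match length 2
  offset=6 (pos 1, char 'e'): match length 0
  offset=7 (pos 0, char 'f'): match length 0
Longest match has length 2 at offset 5.
next_char = character at position 7 + 2 = 9 -> 'e'

Best match: offset=5, length=2 (matching 'df' starting at position 2)
LZ77 triple: (5, 2, 'e')


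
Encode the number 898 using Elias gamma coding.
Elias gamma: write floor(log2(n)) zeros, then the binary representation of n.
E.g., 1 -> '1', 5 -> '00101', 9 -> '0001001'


num_bits = floor(log2(898)) + 1 = 10
leading_zeros = num_bits - 1 = 9
binary(898) = 1110000010

Elias gamma(898) = '000000000' + '1110000010' = 0000000001110000010 (19 bits)


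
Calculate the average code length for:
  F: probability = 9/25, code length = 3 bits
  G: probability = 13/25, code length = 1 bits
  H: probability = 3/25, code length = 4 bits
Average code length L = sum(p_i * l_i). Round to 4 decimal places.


Weighted contributions p_i * l_i:
  F: (9/25) * 3 = 27/25
  G: (13/25) * 1 = 13/25
  H: (3/25) * 4 = 12/25
Sum = (27 + 13 + 12)/25 = 52/25

L = 52/25 = 2.0800 bits/symbol


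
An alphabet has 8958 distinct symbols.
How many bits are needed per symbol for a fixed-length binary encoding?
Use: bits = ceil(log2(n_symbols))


log2(8958) = 13.129
Bracket: 2^13 = 8192 < 8958 <= 2^14 = 16384
So ceil(log2(8958)) = 14

bits = ceil(log2(8958)) = ceil(13.129) = 14 bits


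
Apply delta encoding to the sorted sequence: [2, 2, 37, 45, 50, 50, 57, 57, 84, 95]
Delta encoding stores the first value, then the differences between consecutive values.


First value: 2
Deltas:
  2 - 2 = 0
  37 - 2 = 35
  45 - 37 = 8
  50 - 45 = 5
  50 - 50 = 0
  57 - 50 = 7
  57 - 57 = 0
  84 - 57 = 27
  95 - 84 = 11


Delta encoded: [2, 0, 35, 8, 5, 0, 7, 0, 27, 11]


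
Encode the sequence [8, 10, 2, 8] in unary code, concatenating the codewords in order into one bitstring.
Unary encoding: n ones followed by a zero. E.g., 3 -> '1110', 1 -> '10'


Encode each number as n ones followed by a terminating 0:
  8 -> 111111110 (9 bits)
  10 -> 11111111110 (11 bits)
  2 -> 110 (3 bits)
  8 -> 111111110 (9 bits)
Total length = 9 + 11 + 3 + 9 = 32 bits.

Unary([8, 10, 2, 8]) = 11111111011111111110110111111110 (32 bits)


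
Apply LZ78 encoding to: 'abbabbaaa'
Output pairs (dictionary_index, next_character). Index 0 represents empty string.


LZ78 encoding steps:
Dictionary: {0: ''}
Step 1: w='' (idx 0), next='a' -> output (0, 'a'), add 'a' as idx 1
Step 2: w='' (idx 0), next='b' -> output (0, 'b'), add 'b' as idx 2
Step 3: w='b' (idx 2), next='a' -> output (2, 'a'), add 'ba' as idx 3
Step 4: w='b' (idx 2), next='b' -> output (2, 'b'), add 'bb' as idx 4
Step 5: w='a' (idx 1), next='a' -> output (1, 'a'), add 'aa' as idx 5
Step 6: w='a' (idx 1), end of input -> output (1, '')


Encoded: [(0, 'a'), (0, 'b'), (2, 'a'), (2, 'b'), (1, 'a'), (1, '')]


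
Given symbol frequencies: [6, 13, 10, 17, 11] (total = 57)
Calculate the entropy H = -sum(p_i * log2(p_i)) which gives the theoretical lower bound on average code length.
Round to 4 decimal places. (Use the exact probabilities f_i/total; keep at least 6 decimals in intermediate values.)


Per-symbol terms -p_i * log2(p_i) with p_i = f_i/57:
  p = 6/57 = 0.105263: log2(p) = -3.247928, -p*log2(p) = 0.341887
  p = 13/57 = 0.228070: log2(p) = -2.132450, -p*log2(p) = 0.486348
  p = 10/57 = 0.175439: log2(p) = -2.510962, -p*log2(p) = 0.440520
  p = 17/57 = 0.298246: log2(p) = -1.745427, -p*log2(p) = 0.520566
  p = 11/57 = 0.192982: log2(p) = -2.373458, -p*log2(p) = 0.458036
H = 0.341887 + 0.486348 + 0.440520 + 0.520566 + 0.458036 = 2.247357

H = 2.2474 bits/symbol


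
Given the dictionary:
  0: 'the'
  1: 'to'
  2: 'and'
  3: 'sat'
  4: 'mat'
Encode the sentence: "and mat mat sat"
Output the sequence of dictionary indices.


Look up each word in the dictionary:
  'and' -> 2
  'mat' -> 4
  'mat' -> 4
  'sat' -> 3

Encoded: [2, 4, 4, 3]


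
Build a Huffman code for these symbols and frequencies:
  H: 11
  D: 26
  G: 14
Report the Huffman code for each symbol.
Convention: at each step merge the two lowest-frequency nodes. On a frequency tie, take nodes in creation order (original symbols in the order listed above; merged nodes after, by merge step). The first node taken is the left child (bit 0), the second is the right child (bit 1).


Huffman tree construction:
Step 1: Merge H(11) + G(14) = 25
Step 2: Merge (H+G)(25) + D(26) = 51
Read each symbol's code off the tree from the root (left child = 0, right child = 1).

Codes:
  H: 00 (length 2)
  D: 1 (length 1)
  G: 01 (length 2)
Average code length: 76/51 = 1.4902 bits/symbol


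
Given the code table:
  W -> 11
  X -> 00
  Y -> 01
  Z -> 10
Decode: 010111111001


Decoding:
01 -> Y
01 -> Y
11 -> W
11 -> W
10 -> Z
01 -> Y


Result: YYWWZY


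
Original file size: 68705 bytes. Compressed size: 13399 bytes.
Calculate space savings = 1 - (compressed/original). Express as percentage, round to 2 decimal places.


ratio = compressed/original = 13399/68705 = 0.195022
savings = 1 - ratio = 1 - 0.195022 = 0.804978
as a percentage: 0.804978 * 100 = 80.5%

Space savings = 1 - 13399/68705 = 80.5%


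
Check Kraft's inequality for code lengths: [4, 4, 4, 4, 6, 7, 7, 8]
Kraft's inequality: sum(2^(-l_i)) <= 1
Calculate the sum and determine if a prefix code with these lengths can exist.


Sum = 2^(-4) + 2^(-4) + 2^(-4) + 2^(-4) + 2^(-6) + 2^(-7) + 2^(-7) + 2^(-8)
    = 0.0625 + 0.0625 + 0.0625 + 0.0625 + 0.015625 + 0.0078125 + 0.0078125 + 0.00390625
    = 73/256 = 0.28515625
Since 0.28515625 <= 1, Kraft's inequality IS satisfied.
A prefix code with these lengths CAN exist.

Kraft sum = 0.28515625. Satisfied.


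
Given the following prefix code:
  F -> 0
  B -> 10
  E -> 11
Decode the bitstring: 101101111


Decoding step by step:
Bits 10 -> B
Bits 11 -> E
Bits 0 -> F
Bits 11 -> E
Bits 11 -> E


Decoded message: BEFEE


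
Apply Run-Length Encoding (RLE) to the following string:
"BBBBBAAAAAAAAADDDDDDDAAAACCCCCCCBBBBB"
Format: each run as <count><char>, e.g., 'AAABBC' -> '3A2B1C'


Scanning runs left to right:
  i=0: run of 'B' x 5 -> '5B'
  i=5: run of 'A' x 9 -> '9A'
  i=14: run of 'D' x 7 -> '7D'
  i=21: run of 'A' x 4 -> '4A'
  i=25: run of 'C' x 7 -> '7C'
  i=32: run of 'B' x 5 -> '5B'

RLE = 5B9A7D4A7C5B


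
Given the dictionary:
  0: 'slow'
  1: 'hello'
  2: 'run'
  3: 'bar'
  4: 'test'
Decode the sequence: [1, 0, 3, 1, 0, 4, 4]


Look up each index in the dictionary:
  1 -> 'hello'
  0 -> 'slow'
  3 -> 'bar'
  1 -> 'hello'
  0 -> 'slow'
  4 -> 'test'
  4 -> 'test'

Decoded: "hello slow bar hello slow test test"


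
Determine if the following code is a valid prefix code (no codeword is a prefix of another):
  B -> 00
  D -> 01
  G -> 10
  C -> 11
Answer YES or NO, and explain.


Checking each pair (does one codeword prefix another?):
  B='00' vs D='01': no prefix
  B='00' vs G='10': no prefix
  B='00' vs C='11': no prefix
  D='01' vs B='00': no prefix
  D='01' vs G='10': no prefix
  D='01' vs C='11': no prefix
  G='10' vs B='00': no prefix
  G='10' vs D='01': no prefix
  G='10' vs C='11': no prefix
  C='11' vs B='00': no prefix
  C='11' vs D='01': no prefix
  C='11' vs G='10': no prefix
No violation found over all pairs.

YES -- this is a valid prefix code. No codeword is a prefix of any other codeword.


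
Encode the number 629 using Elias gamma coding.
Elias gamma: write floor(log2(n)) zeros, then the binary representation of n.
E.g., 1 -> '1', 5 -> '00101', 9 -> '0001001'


num_bits = floor(log2(629)) + 1 = 10
leading_zeros = num_bits - 1 = 9
binary(629) = 1001110101

Elias gamma(629) = '000000000' + '1001110101' = 0000000001001110101 (19 bits)


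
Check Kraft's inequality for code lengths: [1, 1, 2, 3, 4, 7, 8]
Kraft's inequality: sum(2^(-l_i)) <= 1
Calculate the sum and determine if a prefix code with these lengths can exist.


Sum = 2^(-1) + 2^(-1) + 2^(-2) + 2^(-3) + 2^(-4) + 2^(-7) + 2^(-8)
    = 0.5 + 0.5 + 0.25 + 0.125 + 0.0625 + 0.0078125 + 0.00390625
    = 371/256 = 1.44921875
Since 1.44921875 > 1, Kraft's inequality is NOT satisfied.
A prefix code with these lengths CANNOT exist.

Kraft sum = 1.44921875. Not satisfied.


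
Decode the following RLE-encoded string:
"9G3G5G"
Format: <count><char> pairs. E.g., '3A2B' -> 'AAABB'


Expanding each <count><char> pair:
  9G -> 'GGGGGGGGG'
  3G -> 'GGG'
  5G -> 'GGGGG'

Decoded = GGGGGGGGGGGGGGGGG


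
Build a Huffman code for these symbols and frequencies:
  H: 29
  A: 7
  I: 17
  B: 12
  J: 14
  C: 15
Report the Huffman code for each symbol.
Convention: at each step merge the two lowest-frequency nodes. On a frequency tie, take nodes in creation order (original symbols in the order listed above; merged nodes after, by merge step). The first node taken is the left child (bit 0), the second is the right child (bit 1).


Huffman tree construction:
Step 1: Merge A(7) + B(12) = 19
Step 2: Merge J(14) + C(15) = 29
Step 3: Merge I(17) + (A+B)(19) = 36
Step 4: Merge H(29) + (J+C)(29) = 58
Step 5: Merge (I+(A+B))(36) + (H+(J+C))(58) = 94
Read each symbol's code off the tree from the root (left child = 0, right child = 1).

Codes:
  H: 10 (length 2)
  A: 010 (length 3)
  I: 00 (length 2)
  B: 011 (length 3)
  J: 110 (length 3)
  C: 111 (length 3)
Average code length: 236/94 = 2.5106 bits/symbol


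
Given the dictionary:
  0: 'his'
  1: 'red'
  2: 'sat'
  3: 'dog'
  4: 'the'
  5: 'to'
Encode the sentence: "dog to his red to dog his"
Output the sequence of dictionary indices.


Look up each word in the dictionary:
  'dog' -> 3
  'to' -> 5
  'his' -> 0
  'red' -> 1
  'to' -> 5
  'dog' -> 3
  'his' -> 0

Encoded: [3, 5, 0, 1, 5, 3, 0]


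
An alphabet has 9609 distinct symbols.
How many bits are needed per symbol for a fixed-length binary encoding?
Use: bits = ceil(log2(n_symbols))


log2(9609) = 13.2302
Bracket: 2^13 = 8192 < 9609 <= 2^14 = 16384
So ceil(log2(9609)) = 14

bits = ceil(log2(9609)) = ceil(13.2302) = 14 bits


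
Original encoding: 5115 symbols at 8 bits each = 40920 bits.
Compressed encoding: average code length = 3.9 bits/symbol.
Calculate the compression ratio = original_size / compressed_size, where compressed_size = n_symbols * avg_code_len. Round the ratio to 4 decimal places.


original_size = n_symbols * orig_bits = 5115 * 8 = 40920 bits
compressed_size = n_symbols * avg_code_len = 5115 * 3.9 = 19948.5 bits
ratio = original_size / compressed_size = 40920 / 19948.5 = 2.0513

Compression ratio = 2.0513


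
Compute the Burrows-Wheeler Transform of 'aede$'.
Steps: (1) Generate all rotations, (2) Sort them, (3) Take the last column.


Rotations (sorted):
  0: $aede -> last char: e
  1: aede$ -> last char: $
  2: de$ae -> last char: e
  3: e$aed -> last char: d
  4: ede$a -> last char: a


BWT = e$eda


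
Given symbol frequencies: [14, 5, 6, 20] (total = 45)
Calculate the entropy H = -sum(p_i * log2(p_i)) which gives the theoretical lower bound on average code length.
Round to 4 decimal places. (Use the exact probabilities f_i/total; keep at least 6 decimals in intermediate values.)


Per-symbol terms -p_i * log2(p_i) with p_i = f_i/45:
  p = 14/45 = 0.311111: log2(p) = -1.684498, -p*log2(p) = 0.524066
  p = 5/45 = 0.111111: log2(p) = -3.169925, -p*log2(p) = 0.352214
  p = 6/45 = 0.133333: log2(p) = -2.906891, -p*log2(p) = 0.387585
  p = 20/45 = 0.444444: log2(p) = -1.169925, -p*log2(p) = 0.519967
H = 0.524066 + 0.352214 + 0.387585 + 0.519967 = 1.783832

H = 1.7838 bits/symbol


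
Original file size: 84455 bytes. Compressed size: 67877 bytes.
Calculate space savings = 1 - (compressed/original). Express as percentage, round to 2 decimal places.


ratio = compressed/original = 67877/84455 = 0.803706
savings = 1 - ratio = 1 - 0.803706 = 0.196294
as a percentage: 0.196294 * 100 = 19.63%

Space savings = 1 - 67877/84455 = 19.63%


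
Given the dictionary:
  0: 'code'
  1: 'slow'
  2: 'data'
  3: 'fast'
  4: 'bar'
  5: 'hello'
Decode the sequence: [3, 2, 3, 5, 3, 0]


Look up each index in the dictionary:
  3 -> 'fast'
  2 -> 'data'
  3 -> 'fast'
  5 -> 'hello'
  3 -> 'fast'
  0 -> 'code'

Decoded: "fast data fast hello fast code"


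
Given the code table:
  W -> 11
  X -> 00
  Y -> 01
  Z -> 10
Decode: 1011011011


Decoding:
10 -> Z
11 -> W
01 -> Y
10 -> Z
11 -> W


Result: ZWYZW


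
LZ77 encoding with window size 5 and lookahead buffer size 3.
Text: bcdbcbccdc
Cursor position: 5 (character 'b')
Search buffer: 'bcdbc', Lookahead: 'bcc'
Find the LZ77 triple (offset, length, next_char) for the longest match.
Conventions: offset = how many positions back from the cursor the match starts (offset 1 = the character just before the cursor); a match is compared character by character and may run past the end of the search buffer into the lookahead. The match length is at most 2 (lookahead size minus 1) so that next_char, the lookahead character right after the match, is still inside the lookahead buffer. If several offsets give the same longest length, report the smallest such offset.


Try each offset into the search buffer:
  offset=1 (pos 4, char 'c'): match length 0
  offset=2 (pos 3, char 'b'): match length 2
  offset=3 (pos 2, char 'd'): match length 0
  offset=4 (pos 1, char 'c'): match length 0
  offset=5 (pos 0, char 'b'): match length 2
Longest match has length 2, found at offsets 2, 5; take the smallest, offset 2.
next_char = character at position 5 + 2 = 7 -> 'c'

Best match: offset=2, length=2 (matching 'bc' starting at position 3)
LZ77 triple: (2, 2, 'c')


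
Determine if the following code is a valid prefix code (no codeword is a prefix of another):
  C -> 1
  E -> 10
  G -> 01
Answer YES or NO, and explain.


Checking each pair (does one codeword prefix another?):
  C='1' vs E='10': prefix -- VIOLATION

NO -- this is NOT a valid prefix code. C (1) is a prefix of E (10).


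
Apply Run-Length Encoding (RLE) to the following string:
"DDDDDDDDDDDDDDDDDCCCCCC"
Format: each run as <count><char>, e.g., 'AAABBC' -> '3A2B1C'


Scanning runs left to right:
  i=0: run of 'D' x 17 -> '17D'
  i=17: run of 'C' x 6 -> '6C'

RLE = 17D6C


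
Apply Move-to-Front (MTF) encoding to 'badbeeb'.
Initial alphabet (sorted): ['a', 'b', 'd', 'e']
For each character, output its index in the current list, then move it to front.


MTF encoding:
'b': index 1 in ['a', 'b', 'd', 'e'] -> ['b', 'a', 'd', 'e']
'a': index 1 in ['b', 'a', 'd', 'e'] -> ['a', 'b', 'd', 'e']
'd': index 2 in ['a', 'b', 'd', 'e'] -> ['d', 'a', 'b', 'e']
'b': index 2 in ['d', 'a', 'b', 'e'] -> ['b', 'd', 'a', 'e']
'e': index 3 in ['b', 'd', 'a', 'e'] -> ['e', 'b', 'd', 'a']
'e': index 0 in ['e', 'b', 'd', 'a'] -> ['e', 'b', 'd', 'a']
'b': index 1 in ['e', 'b', 'd', 'a'] -> ['b', 'e', 'd', 'a']


Output: [1, 1, 2, 2, 3, 0, 1]


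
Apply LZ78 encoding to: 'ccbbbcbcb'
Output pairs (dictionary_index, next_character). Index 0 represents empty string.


LZ78 encoding steps:
Dictionary: {0: ''}
Step 1: w='' (idx 0), next='c' -> output (0, 'c'), add 'c' as idx 1
Step 2: w='c' (idx 1), next='b' -> output (1, 'b'), add 'cb' as idx 2
Step 3: w='' (idx 0), next='b' -> output (0, 'b'), add 'b' as idx 3
Step 4: w='b' (idx 3), next='c' -> output (3, 'c'), add 'bc' as idx 4
Step 5: w='bc' (idx 4), next='b' -> output (4, 'b'), add 'bcb' as idx 5


Encoded: [(0, 'c'), (1, 'b'), (0, 'b'), (3, 'c'), (4, 'b')]


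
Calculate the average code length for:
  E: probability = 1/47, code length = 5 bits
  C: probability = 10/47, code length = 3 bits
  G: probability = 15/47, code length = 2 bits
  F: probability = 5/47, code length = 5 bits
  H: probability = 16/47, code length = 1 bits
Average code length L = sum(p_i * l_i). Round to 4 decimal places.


Weighted contributions p_i * l_i:
  E: (1/47) * 5 = 5/47
  C: (10/47) * 3 = 30/47
  G: (15/47) * 2 = 30/47
  F: (5/47) * 5 = 25/47
  H: (16/47) * 1 = 16/47
Sum = (5 + 30 + 30 + 25 + 16)/47 = 106/47

L = 106/47 = 2.2553 bits/symbol


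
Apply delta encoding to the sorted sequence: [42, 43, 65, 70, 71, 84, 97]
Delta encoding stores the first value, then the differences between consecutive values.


First value: 42
Deltas:
  43 - 42 = 1
  65 - 43 = 22
  70 - 65 = 5
  71 - 70 = 1
  84 - 71 = 13
  97 - 84 = 13


Delta encoded: [42, 1, 22, 5, 1, 13, 13]


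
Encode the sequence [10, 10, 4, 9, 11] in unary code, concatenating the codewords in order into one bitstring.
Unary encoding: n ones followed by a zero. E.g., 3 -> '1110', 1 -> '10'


Encode each number as n ones followed by a terminating 0:
  10 -> 11111111110 (11 bits)
  10 -> 11111111110 (11 bits)
  4 -> 11110 (5 bits)
  9 -> 1111111110 (10 bits)
  11 -> 111111111110 (12 bits)
Total length = 11 + 11 + 5 + 10 + 12 = 49 bits.

Unary([10, 10, 4, 9, 11]) = 1111111111011111111110111101111111110111111111110 (49 bits)


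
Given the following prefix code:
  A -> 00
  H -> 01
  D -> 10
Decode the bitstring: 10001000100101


Decoding step by step:
Bits 10 -> D
Bits 00 -> A
Bits 10 -> D
Bits 00 -> A
Bits 10 -> D
Bits 01 -> H
Bits 01 -> H


Decoded message: DADADHH


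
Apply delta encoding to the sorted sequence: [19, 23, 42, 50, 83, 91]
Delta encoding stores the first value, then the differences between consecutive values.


First value: 19
Deltas:
  23 - 19 = 4
  42 - 23 = 19
  50 - 42 = 8
  83 - 50 = 33
  91 - 83 = 8


Delta encoded: [19, 4, 19, 8, 33, 8]


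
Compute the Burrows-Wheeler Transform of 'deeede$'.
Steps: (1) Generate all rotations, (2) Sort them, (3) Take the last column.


Rotations (sorted):
  0: $deeede -> last char: e
  1: de$deee -> last char: e
  2: deeede$ -> last char: $
  3: e$deeed -> last char: d
  4: ede$dee -> last char: e
  5: eede$de -> last char: e
  6: eeede$d -> last char: d


BWT = ee$deed


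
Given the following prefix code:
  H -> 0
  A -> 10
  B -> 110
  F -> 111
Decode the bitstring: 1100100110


Decoding step by step:
Bits 110 -> B
Bits 0 -> H
Bits 10 -> A
Bits 0 -> H
Bits 110 -> B


Decoded message: BHAHB


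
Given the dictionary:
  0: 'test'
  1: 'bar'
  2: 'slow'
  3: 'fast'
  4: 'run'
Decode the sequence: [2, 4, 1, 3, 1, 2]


Look up each index in the dictionary:
  2 -> 'slow'
  4 -> 'run'
  1 -> 'bar'
  3 -> 'fast'
  1 -> 'bar'
  2 -> 'slow'

Decoded: "slow run bar fast bar slow"


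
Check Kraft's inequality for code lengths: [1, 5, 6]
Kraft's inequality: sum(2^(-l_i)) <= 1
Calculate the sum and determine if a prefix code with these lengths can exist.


Sum = 2^(-1) + 2^(-5) + 2^(-6)
    = 0.5 + 0.03125 + 0.015625
    = 35/64 = 0.546875
Since 0.546875 <= 1, Kraft's inequality IS satisfied.
A prefix code with these lengths CAN exist.

Kraft sum = 0.546875. Satisfied.


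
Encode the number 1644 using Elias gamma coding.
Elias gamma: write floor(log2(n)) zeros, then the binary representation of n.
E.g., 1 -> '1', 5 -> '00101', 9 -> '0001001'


num_bits = floor(log2(1644)) + 1 = 11
leading_zeros = num_bits - 1 = 10
binary(1644) = 11001101100

Elias gamma(1644) = '0000000000' + '11001101100' = 000000000011001101100 (21 bits)


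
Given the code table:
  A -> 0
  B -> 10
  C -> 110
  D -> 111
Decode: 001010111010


Decoding:
0 -> A
0 -> A
10 -> B
10 -> B
111 -> D
0 -> A
10 -> B


Result: AABBDAB


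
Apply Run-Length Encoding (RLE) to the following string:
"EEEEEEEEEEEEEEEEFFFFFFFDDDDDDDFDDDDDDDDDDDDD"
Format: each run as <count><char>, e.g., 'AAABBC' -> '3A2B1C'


Scanning runs left to right:
  i=0: run of 'E' x 16 -> '16E'
  i=16: run of 'F' x 7 -> '7F'
  i=23: run of 'D' x 7 -> '7D'
  i=30: run of 'F' x 1 -> '1F'
  i=31: run of 'D' x 13 -> '13D'

RLE = 16E7F7D1F13D


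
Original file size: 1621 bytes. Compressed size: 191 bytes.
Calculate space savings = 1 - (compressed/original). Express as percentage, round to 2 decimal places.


ratio = compressed/original = 191/1621 = 0.117829
savings = 1 - ratio = 1 - 0.117829 = 0.882171
as a percentage: 0.882171 * 100 = 88.22%

Space savings = 1 - 191/1621 = 88.22%


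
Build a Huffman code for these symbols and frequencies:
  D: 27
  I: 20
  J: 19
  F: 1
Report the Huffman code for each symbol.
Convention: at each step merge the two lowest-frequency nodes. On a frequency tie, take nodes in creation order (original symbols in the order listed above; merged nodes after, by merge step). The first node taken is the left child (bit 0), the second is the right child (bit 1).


Huffman tree construction:
Step 1: Merge F(1) + J(19) = 20
Step 2: Merge I(20) + (F+J)(20) = 40
Step 3: Merge D(27) + (I+(F+J))(40) = 67
Read each symbol's code off the tree from the root (left child = 0, right child = 1).

Codes:
  D: 0 (length 1)
  I: 10 (length 2)
  J: 111 (length 3)
  F: 110 (length 3)
Average code length: 127/67 = 1.8955 bits/symbol


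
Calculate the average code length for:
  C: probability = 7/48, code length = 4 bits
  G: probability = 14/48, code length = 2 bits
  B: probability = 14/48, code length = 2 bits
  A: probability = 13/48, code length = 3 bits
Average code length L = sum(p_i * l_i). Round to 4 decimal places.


Weighted contributions p_i * l_i:
  C: (7/48) * 4 = 28/48
  G: (14/48) * 2 = 28/48
  B: (14/48) * 2 = 28/48
  A: (13/48) * 3 = 39/48
Sum = (28 + 28 + 28 + 39)/48 = 123/48

L = 123/48 = 2.5625 bits/symbol


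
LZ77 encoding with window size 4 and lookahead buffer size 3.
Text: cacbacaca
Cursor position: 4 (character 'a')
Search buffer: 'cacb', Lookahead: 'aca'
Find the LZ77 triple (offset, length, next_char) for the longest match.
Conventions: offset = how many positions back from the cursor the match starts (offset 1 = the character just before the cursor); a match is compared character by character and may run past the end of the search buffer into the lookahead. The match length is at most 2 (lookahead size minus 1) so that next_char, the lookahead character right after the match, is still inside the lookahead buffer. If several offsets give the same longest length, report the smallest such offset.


Try each offset into the search buffer:
  offset=1 (pos 3, char 'b'): match length 0
  offset=2 (pos 2, char 'c'): match length 0
  offset=3 (pos 1, char 'a'): match length 2
  offset=4 (pos 0, char 'c'): match length 0
Longest match has length 2 at offset 3.
next_char = character at position 4 + 2 = 6 -> 'a'

Best match: offset=3, length=2 (matching 'ac' starting at position 1)
LZ77 triple: (3, 2, 'a')


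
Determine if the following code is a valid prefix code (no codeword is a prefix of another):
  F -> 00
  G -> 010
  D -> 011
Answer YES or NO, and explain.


Checking each pair (does one codeword prefix another?):
  F='00' vs G='010': no prefix
  F='00' vs D='011': no prefix
  G='010' vs F='00': no prefix
  G='010' vs D='011': no prefix
  D='011' vs F='00': no prefix
  D='011' vs G='010': no prefix
No violation found over all pairs.

YES -- this is a valid prefix code. No codeword is a prefix of any other codeword.


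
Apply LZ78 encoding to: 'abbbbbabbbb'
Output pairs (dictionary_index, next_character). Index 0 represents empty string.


LZ78 encoding steps:
Dictionary: {0: ''}
Step 1: w='' (idx 0), next='a' -> output (0, 'a'), add 'a' as idx 1
Step 2: w='' (idx 0), next='b' -> output (0, 'b'), add 'b' as idx 2
Step 3: w='b' (idx 2), next='b' -> output (2, 'b'), add 'bb' as idx 3
Step 4: w='bb' (idx 3), next='a' -> output (3, 'a'), add 'bba' as idx 4
Step 5: w='bb' (idx 3), next='b' -> output (3, 'b'), add 'bbb' as idx 5
Step 6: w='b' (idx 2), end of input -> output (2, '')


Encoded: [(0, 'a'), (0, 'b'), (2, 'b'), (3, 'a'), (3, 'b'), (2, '')]


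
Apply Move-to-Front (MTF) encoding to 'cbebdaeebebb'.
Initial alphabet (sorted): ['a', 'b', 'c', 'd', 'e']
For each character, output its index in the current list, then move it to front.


MTF encoding:
'c': index 2 in ['a', 'b', 'c', 'd', 'e'] -> ['c', 'a', 'b', 'd', 'e']
'b': index 2 in ['c', 'a', 'b', 'd', 'e'] -> ['b', 'c', 'a', 'd', 'e']
'e': index 4 in ['b', 'c', 'a', 'd', 'e'] -> ['e', 'b', 'c', 'a', 'd']
'b': index 1 in ['e', 'b', 'c', 'a', 'd'] -> ['b', 'e', 'c', 'a', 'd']
'd': index 4 in ['b', 'e', 'c', 'a', 'd'] -> ['d', 'b', 'e', 'c', 'a']
'a': index 4 in ['d', 'b', 'e', 'c', 'a'] -> ['a', 'd', 'b', 'e', 'c']
'e': index 3 in ['a', 'd', 'b', 'e', 'c'] -> ['e', 'a', 'd', 'b', 'c']
'e': index 0 in ['e', 'a', 'd', 'b', 'c'] -> ['e', 'a', 'd', 'b', 'c']
'b': index 3 in ['e', 'a', 'd', 'b', 'c'] -> ['b', 'e', 'a', 'd', 'c']
'e': index 1 in ['b', 'e', 'a', 'd', 'c'] -> ['e', 'b', 'a', 'd', 'c']
'b': index 1 in ['e', 'b', 'a', 'd', 'c'] -> ['b', 'e', 'a', 'd', 'c']
'b': index 0 in ['b', 'e', 'a', 'd', 'c'] -> ['b', 'e', 'a', 'd', 'c']


Output: [2, 2, 4, 1, 4, 4, 3, 0, 3, 1, 1, 0]


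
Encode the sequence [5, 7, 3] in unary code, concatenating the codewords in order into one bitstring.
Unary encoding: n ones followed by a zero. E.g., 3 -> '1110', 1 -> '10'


Encode each number as n ones followed by a terminating 0:
  5 -> 111110 (6 bits)
  7 -> 11111110 (8 bits)
  3 -> 1110 (4 bits)
Total length = 6 + 8 + 4 = 18 bits.

Unary([5, 7, 3]) = 111110111111101110 (18 bits)


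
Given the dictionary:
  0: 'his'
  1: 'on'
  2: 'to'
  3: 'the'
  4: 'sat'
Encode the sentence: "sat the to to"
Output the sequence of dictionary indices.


Look up each word in the dictionary:
  'sat' -> 4
  'the' -> 3
  'to' -> 2
  'to' -> 2

Encoded: [4, 3, 2, 2]


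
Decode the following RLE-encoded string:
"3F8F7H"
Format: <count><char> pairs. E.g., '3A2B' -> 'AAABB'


Expanding each <count><char> pair:
  3F -> 'FFF'
  8F -> 'FFFFFFFF'
  7H -> 'HHHHHHH'

Decoded = FFFFFFFFFFFHHHHHHH


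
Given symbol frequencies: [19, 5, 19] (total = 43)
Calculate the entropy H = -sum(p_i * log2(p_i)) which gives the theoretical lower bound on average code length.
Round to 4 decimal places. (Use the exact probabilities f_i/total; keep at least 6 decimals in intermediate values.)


Per-symbol terms -p_i * log2(p_i) with p_i = f_i/43:
  p = 19/43 = 0.441860: log2(p) = -1.178337, -p*log2(p) = 0.520661
  p = 5/43 = 0.116279: log2(p) = -3.104337, -p*log2(p) = 0.360969
  p = 19/43 = 0.441860: log2(p) = -1.178337, -p*log2(p) = 0.520661
H = 0.520661 + 0.360969 + 0.520661 = 1.402291

H = 1.4023 bits/symbol


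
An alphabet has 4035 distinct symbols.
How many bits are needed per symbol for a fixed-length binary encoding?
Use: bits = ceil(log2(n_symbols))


log2(4035) = 11.9784
Bracket: 2^11 = 2048 < 4035 <= 2^12 = 4096
So ceil(log2(4035)) = 12

bits = ceil(log2(4035)) = ceil(11.9784) = 12 bits


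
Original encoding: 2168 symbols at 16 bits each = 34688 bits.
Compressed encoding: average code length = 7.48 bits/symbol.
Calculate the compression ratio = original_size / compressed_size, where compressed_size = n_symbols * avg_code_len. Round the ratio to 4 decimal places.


original_size = n_symbols * orig_bits = 2168 * 16 = 34688 bits
compressed_size = n_symbols * avg_code_len = 2168 * 7.48 = 16216.64 bits
ratio = original_size / compressed_size = 34688 / 16216.64 = 2.139

Compression ratio = 2.139


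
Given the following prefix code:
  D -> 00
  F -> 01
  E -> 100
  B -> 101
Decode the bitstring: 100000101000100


Decoding step by step:
Bits 100 -> E
Bits 00 -> D
Bits 01 -> F
Bits 01 -> F
Bits 00 -> D
Bits 01 -> F
Bits 00 -> D


Decoded message: EDFFDFD


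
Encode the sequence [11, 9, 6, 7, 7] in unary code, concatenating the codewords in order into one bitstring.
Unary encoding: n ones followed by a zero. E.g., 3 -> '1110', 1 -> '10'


Encode each number as n ones followed by a terminating 0:
  11 -> 111111111110 (12 bits)
  9 -> 1111111110 (10 bits)
  6 -> 1111110 (7 bits)
  7 -> 11111110 (8 bits)
  7 -> 11111110 (8 bits)
Total length = 12 + 10 + 7 + 8 + 8 = 45 bits.

Unary([11, 9, 6, 7, 7]) = 111111111110111111111011111101111111011111110 (45 bits)


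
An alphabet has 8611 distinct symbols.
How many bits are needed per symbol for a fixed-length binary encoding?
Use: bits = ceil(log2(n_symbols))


log2(8611) = 13.072
Bracket: 2^13 = 8192 < 8611 <= 2^14 = 16384
So ceil(log2(8611)) = 14

bits = ceil(log2(8611)) = ceil(13.072) = 14 bits


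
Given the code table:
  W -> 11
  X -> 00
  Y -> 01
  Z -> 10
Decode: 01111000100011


Decoding:
01 -> Y
11 -> W
10 -> Z
00 -> X
10 -> Z
00 -> X
11 -> W


Result: YWZXZXW


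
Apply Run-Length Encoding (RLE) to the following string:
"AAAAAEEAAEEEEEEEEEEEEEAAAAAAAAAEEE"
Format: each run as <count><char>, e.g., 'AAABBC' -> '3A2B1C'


Scanning runs left to right:
  i=0: run of 'A' x 5 -> '5A'
  i=5: run of 'E' x 2 -> '2E'
  i=7: run of 'A' x 2 -> '2A'
  i=9: run of 'E' x 13 -> '13E'
  i=22: run of 'A' x 9 -> '9A'
  i=31: run of 'E' x 3 -> '3E'

RLE = 5A2E2A13E9A3E


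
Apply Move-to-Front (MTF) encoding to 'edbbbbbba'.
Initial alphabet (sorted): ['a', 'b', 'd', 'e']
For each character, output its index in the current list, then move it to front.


MTF encoding:
'e': index 3 in ['a', 'b', 'd', 'e'] -> ['e', 'a', 'b', 'd']
'd': index 3 in ['e', 'a', 'b', 'd'] -> ['d', 'e', 'a', 'b']
'b': index 3 in ['d', 'e', 'a', 'b'] -> ['b', 'd', 'e', 'a']
'b': index 0 in ['b', 'd', 'e', 'a'] -> ['b', 'd', 'e', 'a']
'b': index 0 in ['b', 'd', 'e', 'a'] -> ['b', 'd', 'e', 'a']
'b': index 0 in ['b', 'd', 'e', 'a'] -> ['b', 'd', 'e', 'a']
'b': index 0 in ['b', 'd', 'e', 'a'] -> ['b', 'd', 'e', 'a']
'b': index 0 in ['b', 'd', 'e', 'a'] -> ['b', 'd', 'e', 'a']
'a': index 3 in ['b', 'd', 'e', 'a'] -> ['a', 'b', 'd', 'e']


Output: [3, 3, 3, 0, 0, 0, 0, 0, 3]


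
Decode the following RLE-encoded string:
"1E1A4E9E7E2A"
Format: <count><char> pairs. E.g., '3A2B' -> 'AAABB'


Expanding each <count><char> pair:
  1E -> 'E'
  1A -> 'A'
  4E -> 'EEEE'
  9E -> 'EEEEEEEEE'
  7E -> 'EEEEEEE'
  2A -> 'AA'

Decoded = EAEEEEEEEEEEEEEEEEEEEEAA


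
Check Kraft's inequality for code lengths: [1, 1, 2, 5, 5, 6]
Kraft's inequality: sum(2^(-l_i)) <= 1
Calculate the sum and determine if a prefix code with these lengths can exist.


Sum = 2^(-1) + 2^(-1) + 2^(-2) + 2^(-5) + 2^(-5) + 2^(-6)
    = 0.5 + 0.5 + 0.25 + 0.03125 + 0.03125 + 0.015625
    = 85/64 = 1.328125
Since 1.328125 > 1, Kraft's inequality is NOT satisfied.
A prefix code with these lengths CANNOT exist.

Kraft sum = 1.328125. Not satisfied.


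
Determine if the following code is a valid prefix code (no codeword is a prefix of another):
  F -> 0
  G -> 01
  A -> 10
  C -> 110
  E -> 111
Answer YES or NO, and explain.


Checking each pair (does one codeword prefix another?):
  F='0' vs G='01': prefix -- VIOLATION

NO -- this is NOT a valid prefix code. F (0) is a prefix of G (01).


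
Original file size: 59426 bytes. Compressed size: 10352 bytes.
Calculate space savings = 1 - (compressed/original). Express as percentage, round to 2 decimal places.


ratio = compressed/original = 10352/59426 = 0.1742
savings = 1 - ratio = 1 - 0.1742 = 0.8258
as a percentage: 0.8258 * 100 = 82.58%

Space savings = 1 - 10352/59426 = 82.58%


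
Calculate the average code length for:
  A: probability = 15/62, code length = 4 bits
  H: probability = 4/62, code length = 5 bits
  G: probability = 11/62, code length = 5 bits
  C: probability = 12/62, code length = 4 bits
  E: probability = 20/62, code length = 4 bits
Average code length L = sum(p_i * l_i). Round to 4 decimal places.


Weighted contributions p_i * l_i:
  A: (15/62) * 4 = 60/62
  H: (4/62) * 5 = 20/62
  G: (11/62) * 5 = 55/62
  C: (12/62) * 4 = 48/62
  E: (20/62) * 4 = 80/62
Sum = (60 + 20 + 55 + 48 + 80)/62 = 263/62

L = 263/62 = 4.2419 bits/symbol


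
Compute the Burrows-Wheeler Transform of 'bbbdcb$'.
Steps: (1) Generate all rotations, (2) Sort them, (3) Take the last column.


Rotations (sorted):
  0: $bbbdcb -> last char: b
  1: b$bbbdc -> last char: c
  2: bbbdcb$ -> last char: $
  3: bbdcb$b -> last char: b
  4: bdcb$bb -> last char: b
  5: cb$bbbd -> last char: d
  6: dcb$bbb -> last char: b


BWT = bc$bbdb


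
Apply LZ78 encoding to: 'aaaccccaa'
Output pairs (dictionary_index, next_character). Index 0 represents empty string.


LZ78 encoding steps:
Dictionary: {0: ''}
Step 1: w='' (idx 0), next='a' -> output (0, 'a'), add 'a' as idx 1
Step 2: w='a' (idx 1), next='a' -> output (1, 'a'), add 'aa' as idx 2
Step 3: w='' (idx 0), next='c' -> output (0, 'c'), add 'c' as idx 3
Step 4: w='c' (idx 3), next='c' -> output (3, 'c'), add 'cc' as idx 4
Step 5: w='c' (idx 3), next='a' -> output (3, 'a'), add 'ca' as idx 5
Step 6: w='a' (idx 1), end of input -> output (1, '')


Encoded: [(0, 'a'), (1, 'a'), (0, 'c'), (3, 'c'), (3, 'a'), (1, '')]


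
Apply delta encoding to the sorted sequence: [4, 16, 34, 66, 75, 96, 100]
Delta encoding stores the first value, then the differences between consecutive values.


First value: 4
Deltas:
  16 - 4 = 12
  34 - 16 = 18
  66 - 34 = 32
  75 - 66 = 9
  96 - 75 = 21
  100 - 96 = 4


Delta encoded: [4, 12, 18, 32, 9, 21, 4]


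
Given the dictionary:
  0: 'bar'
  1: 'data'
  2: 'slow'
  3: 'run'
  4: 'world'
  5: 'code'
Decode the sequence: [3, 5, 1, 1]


Look up each index in the dictionary:
  3 -> 'run'
  5 -> 'code'
  1 -> 'data'
  1 -> 'data'

Decoded: "run code data data"


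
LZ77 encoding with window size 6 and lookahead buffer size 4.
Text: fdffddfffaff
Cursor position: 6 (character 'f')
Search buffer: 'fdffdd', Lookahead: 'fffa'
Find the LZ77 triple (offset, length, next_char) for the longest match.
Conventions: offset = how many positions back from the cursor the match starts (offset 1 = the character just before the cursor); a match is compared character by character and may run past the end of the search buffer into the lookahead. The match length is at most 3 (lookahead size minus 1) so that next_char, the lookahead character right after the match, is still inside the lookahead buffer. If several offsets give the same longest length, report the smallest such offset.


Try each offset into the search buffer:
  offset=1 (pos 5, char 'd'): match length 0
  offset=2 (pos 4, char 'd'): match length 0
  offset=3 (pos 3, char 'f'): match length 1
  offset=4 (pos 2, char 'f'): match length 2
  offset=5 (pos 1, char 'd'): match length 0
  offset=6 (pos 0, char 'f'): match length 1
Longest match has length 2 at offset 4.
next_char = character at position 6 + 2 = 8 -> 'f'

Best match: offset=4, length=2 (matching 'ff' starting at position 2)
LZ77 triple: (4, 2, 'f')


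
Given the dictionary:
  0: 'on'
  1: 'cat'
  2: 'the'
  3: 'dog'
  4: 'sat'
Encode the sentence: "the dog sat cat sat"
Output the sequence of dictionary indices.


Look up each word in the dictionary:
  'the' -> 2
  'dog' -> 3
  'sat' -> 4
  'cat' -> 1
  'sat' -> 4

Encoded: [2, 3, 4, 1, 4]


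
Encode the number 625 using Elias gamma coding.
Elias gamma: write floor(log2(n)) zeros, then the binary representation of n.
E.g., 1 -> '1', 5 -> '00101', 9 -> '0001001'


num_bits = floor(log2(625)) + 1 = 10
leading_zeros = num_bits - 1 = 9
binary(625) = 1001110001

Elias gamma(625) = '000000000' + '1001110001' = 0000000001001110001 (19 bits)


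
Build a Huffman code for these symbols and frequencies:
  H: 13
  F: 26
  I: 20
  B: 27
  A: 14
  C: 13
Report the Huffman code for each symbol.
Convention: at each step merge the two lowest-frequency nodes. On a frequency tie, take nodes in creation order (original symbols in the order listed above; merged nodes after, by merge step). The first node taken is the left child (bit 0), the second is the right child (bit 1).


Huffman tree construction:
Step 1: Merge H(13) + C(13) = 26
Step 2: Merge A(14) + I(20) = 34
Step 3: Merge F(26) + (H+C)(26) = 52
Step 4: Merge B(27) + (A+I)(34) = 61
Step 5: Merge (F+(H+C))(52) + (B+(A+I))(61) = 113
Read each symbol's code off the tree from the root (left child = 0, right child = 1).

Codes:
  H: 010 (length 3)
  F: 00 (length 2)
  I: 111 (length 3)
  B: 10 (length 2)
  A: 110 (length 3)
  C: 011 (length 3)
Average code length: 286/113 = 2.5310 bits/symbol


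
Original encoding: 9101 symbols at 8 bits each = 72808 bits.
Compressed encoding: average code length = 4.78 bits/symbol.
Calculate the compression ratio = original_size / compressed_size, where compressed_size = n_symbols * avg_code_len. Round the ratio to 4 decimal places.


original_size = n_symbols * orig_bits = 9101 * 8 = 72808 bits
compressed_size = n_symbols * avg_code_len = 9101 * 4.78 = 43502.78 bits
ratio = original_size / compressed_size = 72808 / 43502.78 = 1.6736

Compression ratio = 1.6736


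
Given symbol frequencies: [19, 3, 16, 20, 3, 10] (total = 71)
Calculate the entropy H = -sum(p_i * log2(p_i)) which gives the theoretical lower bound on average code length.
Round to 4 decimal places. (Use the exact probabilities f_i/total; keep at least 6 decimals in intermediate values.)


Per-symbol terms -p_i * log2(p_i) with p_i = f_i/71:
  p = 19/71 = 0.267606: log2(p) = -1.901820, -p*log2(p) = 0.508938
  p = 3/71 = 0.042254: log2(p) = -4.564785, -p*log2(p) = 0.192878
  p = 16/71 = 0.225352: log2(p) = -2.149747, -p*log2(p) = 0.484450
  p = 20/71 = 0.281690: log2(p) = -1.827819, -p*log2(p) = 0.514879
  p = 3/71 = 0.042254: log2(p) = -4.564785, -p*log2(p) = 0.192878
  p = 10/71 = 0.140845: log2(p) = -2.827819, -p*log2(p) = 0.398284
H = 0.508938 + 0.192878 + 0.484450 + 0.514879 + 0.192878 + 0.398284 = 2.292307

H = 2.2923 bits/symbol


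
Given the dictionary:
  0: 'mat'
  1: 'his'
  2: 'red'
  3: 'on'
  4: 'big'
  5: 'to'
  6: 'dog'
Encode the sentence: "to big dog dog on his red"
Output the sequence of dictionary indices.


Look up each word in the dictionary:
  'to' -> 5
  'big' -> 4
  'dog' -> 6
  'dog' -> 6
  'on' -> 3
  'his' -> 1
  'red' -> 2

Encoded: [5, 4, 6, 6, 3, 1, 2]
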